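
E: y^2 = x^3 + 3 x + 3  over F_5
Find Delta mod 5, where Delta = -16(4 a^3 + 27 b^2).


4 a^3 + 27 b^2 = 4*3^3 + 27*3^2 = 108 + 243 = 351
Delta = -16 * (351) = -5616
Delta mod 5 = 4

Delta = 4 (mod 5)


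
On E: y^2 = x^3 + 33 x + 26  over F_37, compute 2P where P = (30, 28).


Doubling: s = (3 x1^2 + a) / (2 y1)
s = (3*30^2 + 33) / (2*28) mod 37 = 27
x3 = s^2 - 2 x1 mod 37 = 27^2 - 2*30 = 3
y3 = s (x1 - x3) - y1 mod 37 = 27 * (30 - 3) - 28 = 35

2P = (3, 35)


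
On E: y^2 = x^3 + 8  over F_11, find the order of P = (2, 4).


Compute successive multiples of P until we hit O:
  1P = (2, 4)
  2P = (1, 3)
  3P = (9, 0)
  4P = (1, 8)
  5P = (2, 7)
  6P = O

ord(P) = 6


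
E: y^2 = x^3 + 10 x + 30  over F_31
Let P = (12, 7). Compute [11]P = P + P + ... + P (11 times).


k = 11 = 1011_2 (binary, LSB first: 1101)
Double-and-add from P = (12, 7):
  bit 0 = 1: acc = O + (12, 7) = (12, 7)
  bit 1 = 1: acc = (12, 7) + (1, 17) = (26, 17)
  bit 2 = 0: acc unchanged = (26, 17)
  bit 3 = 1: acc = (26, 17) + (8, 8) = (5, 9)

11P = (5, 9)


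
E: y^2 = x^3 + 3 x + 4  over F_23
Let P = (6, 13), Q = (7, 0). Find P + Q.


P != Q, so use the chord formula.
s = (y2 - y1) / (x2 - x1) = (10) / (1) mod 23 = 10
x3 = s^2 - x1 - x2 mod 23 = 10^2 - 6 - 7 = 18
y3 = s (x1 - x3) - y1 mod 23 = 10 * (6 - 18) - 13 = 5

P + Q = (18, 5)


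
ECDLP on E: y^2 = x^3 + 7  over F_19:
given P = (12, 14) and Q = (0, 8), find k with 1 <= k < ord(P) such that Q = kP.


Enumerate multiples of P until we hit Q = (0, 8):
  1P = (12, 14)
  2P = (0, 11)
  3P = (13, 0)
  4P = (0, 8)
Match found at i = 4.

k = 4


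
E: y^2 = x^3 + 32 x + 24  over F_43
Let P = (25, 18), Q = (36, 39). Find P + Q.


P != Q, so use the chord formula.
s = (y2 - y1) / (x2 - x1) = (21) / (11) mod 43 = 41
x3 = s^2 - x1 - x2 mod 43 = 41^2 - 25 - 36 = 29
y3 = s (x1 - x3) - y1 mod 43 = 41 * (25 - 29) - 18 = 33

P + Q = (29, 33)


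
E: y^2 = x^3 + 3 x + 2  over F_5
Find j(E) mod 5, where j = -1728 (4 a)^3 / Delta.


Delta = -16(4 a^3 + 27 b^2) mod 5 = 4
-1728 * (4 a)^3 = -1728 * (4*3)^3 mod 5 = 1
j = 1 * 4^(-1) mod 5 = 4

j = 4 (mod 5)


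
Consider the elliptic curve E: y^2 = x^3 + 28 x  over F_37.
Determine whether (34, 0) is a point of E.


Check whether y^2 = x^3 + 28 x + 0 (mod 37) for (x, y) = (34, 0).
LHS: y^2 = 0^2 mod 37 = 0
RHS: x^3 + 28 x + 0 = 34^3 + 28*34 + 0 mod 37 = 0
LHS = RHS

Yes, on the curve


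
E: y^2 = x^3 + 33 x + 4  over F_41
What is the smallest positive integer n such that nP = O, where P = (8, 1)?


Compute successive multiples of P until we hit O:
  1P = (8, 1)
  2P = (2, 18)
  3P = (6, 7)
  4P = (36, 1)
  5P = (38, 40)
  6P = (34, 39)
  7P = (22, 29)
  8P = (15, 26)
  ... (continuing to 40P)
  40P = O

ord(P) = 40


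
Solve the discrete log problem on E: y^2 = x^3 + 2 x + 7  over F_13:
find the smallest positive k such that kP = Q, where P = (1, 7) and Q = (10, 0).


Enumerate multiples of P until we hit Q = (10, 0):
  1P = (1, 7)
  2P = (10, 0)
Match found at i = 2.

k = 2


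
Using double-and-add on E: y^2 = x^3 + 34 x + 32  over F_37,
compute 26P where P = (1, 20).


k = 26 = 11010_2 (binary, LSB first: 01011)
Double-and-add from P = (1, 20):
  bit 0 = 0: acc unchanged = O
  bit 1 = 1: acc = O + (35, 17) = (35, 17)
  bit 2 = 0: acc unchanged = (35, 17)
  bit 3 = 1: acc = (35, 17) + (18, 1) = (32, 25)
  bit 4 = 1: acc = (32, 25) + (4, 11) = (29, 32)

26P = (29, 32)


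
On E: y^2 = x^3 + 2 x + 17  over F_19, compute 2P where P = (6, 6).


Doubling: s = (3 x1^2 + a) / (2 y1)
s = (3*6^2 + 2) / (2*6) mod 19 = 6
x3 = s^2 - 2 x1 mod 19 = 6^2 - 2*6 = 5
y3 = s (x1 - x3) - y1 mod 19 = 6 * (6 - 5) - 6 = 0

2P = (5, 0)


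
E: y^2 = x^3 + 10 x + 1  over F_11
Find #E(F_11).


For each x in F_11, count y with y^2 = x^3 + 10 x + 1 mod 11:
  x = 0: RHS = 1, y in [1, 10]  -> 2 point(s)
  x = 1: RHS = 1, y in [1, 10]  -> 2 point(s)
  x = 3: RHS = 3, y in [5, 6]  -> 2 point(s)
  x = 5: RHS = 0, y in [0]  -> 1 point(s)
  x = 10: RHS = 1, y in [1, 10]  -> 2 point(s)
Affine points: 9. Add the point at infinity: total = 10.

#E(F_11) = 10


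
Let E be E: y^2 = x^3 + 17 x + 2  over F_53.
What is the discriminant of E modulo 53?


4 a^3 + 27 b^2 = 4*17^3 + 27*2^2 = 19652 + 108 = 19760
Delta = -16 * (19760) = -316160
Delta mod 53 = 38

Delta = 38 (mod 53)


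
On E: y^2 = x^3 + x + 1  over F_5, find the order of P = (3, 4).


Compute successive multiples of P until we hit O:
  1P = (3, 4)
  2P = (0, 4)
  3P = (2, 1)
  4P = (4, 3)
  5P = (4, 2)
  6P = (2, 4)
  7P = (0, 1)
  8P = (3, 1)
  ... (continuing to 9P)
  9P = O

ord(P) = 9


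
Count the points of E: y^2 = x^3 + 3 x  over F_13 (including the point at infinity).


For each x in F_13, count y with y^2 = x^3 + 3 x + 0 mod 13:
  x = 0: RHS = 0, y in [0]  -> 1 point(s)
  x = 1: RHS = 4, y in [2, 11]  -> 2 point(s)
  x = 2: RHS = 1, y in [1, 12]  -> 2 point(s)
  x = 3: RHS = 10, y in [6, 7]  -> 2 point(s)
  x = 5: RHS = 10, y in [6, 7]  -> 2 point(s)
  x = 6: RHS = 0, y in [0]  -> 1 point(s)
  x = 7: RHS = 0, y in [0]  -> 1 point(s)
  x = 8: RHS = 3, y in [4, 9]  -> 2 point(s)
  x = 10: RHS = 3, y in [4, 9]  -> 2 point(s)
  x = 11: RHS = 12, y in [5, 8]  -> 2 point(s)
  x = 12: RHS = 9, y in [3, 10]  -> 2 point(s)
Affine points: 19. Add the point at infinity: total = 20.

#E(F_13) = 20


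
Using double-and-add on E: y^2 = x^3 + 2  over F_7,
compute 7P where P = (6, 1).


k = 7 = 111_2 (binary, LSB first: 111)
Double-and-add from P = (6, 1):
  bit 0 = 1: acc = O + (6, 1) = (6, 1)
  bit 1 = 1: acc = (6, 1) + (6, 6) = O
  bit 2 = 1: acc = O + (6, 1) = (6, 1)

7P = (6, 1)


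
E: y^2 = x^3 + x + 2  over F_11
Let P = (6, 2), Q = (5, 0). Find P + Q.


P != Q, so use the chord formula.
s = (y2 - y1) / (x2 - x1) = (9) / (10) mod 11 = 2
x3 = s^2 - x1 - x2 mod 11 = 2^2 - 6 - 5 = 4
y3 = s (x1 - x3) - y1 mod 11 = 2 * (6 - 4) - 2 = 2

P + Q = (4, 2)


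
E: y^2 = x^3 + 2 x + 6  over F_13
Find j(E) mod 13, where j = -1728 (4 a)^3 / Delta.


Delta = -16(4 a^3 + 27 b^2) mod 13 = 4
-1728 * (4 a)^3 = -1728 * (4*2)^3 mod 13 = 5
j = 5 * 4^(-1) mod 13 = 11

j = 11 (mod 13)


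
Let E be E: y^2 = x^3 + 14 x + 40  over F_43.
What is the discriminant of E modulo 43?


4 a^3 + 27 b^2 = 4*14^3 + 27*40^2 = 10976 + 43200 = 54176
Delta = -16 * (54176) = -866816
Delta mod 43 = 21

Delta = 21 (mod 43)


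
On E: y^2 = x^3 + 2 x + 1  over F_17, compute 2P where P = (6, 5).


Doubling: s = (3 x1^2 + a) / (2 y1)
s = (3*6^2 + 2) / (2*5) mod 17 = 11
x3 = s^2 - 2 x1 mod 17 = 11^2 - 2*6 = 7
y3 = s (x1 - x3) - y1 mod 17 = 11 * (6 - 7) - 5 = 1

2P = (7, 1)


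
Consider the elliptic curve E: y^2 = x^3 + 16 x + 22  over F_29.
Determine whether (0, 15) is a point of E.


Check whether y^2 = x^3 + 16 x + 22 (mod 29) for (x, y) = (0, 15).
LHS: y^2 = 15^2 mod 29 = 22
RHS: x^3 + 16 x + 22 = 0^3 + 16*0 + 22 mod 29 = 22
LHS = RHS

Yes, on the curve


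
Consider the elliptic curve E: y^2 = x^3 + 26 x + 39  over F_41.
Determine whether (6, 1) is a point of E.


Check whether y^2 = x^3 + 26 x + 39 (mod 41) for (x, y) = (6, 1).
LHS: y^2 = 1^2 mod 41 = 1
RHS: x^3 + 26 x + 39 = 6^3 + 26*6 + 39 mod 41 = 1
LHS = RHS

Yes, on the curve


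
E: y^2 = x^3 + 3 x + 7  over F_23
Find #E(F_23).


For each x in F_23, count y with y^2 = x^3 + 3 x + 7 mod 23:
  x = 5: RHS = 9, y in [3, 20]  -> 2 point(s)
  x = 7: RHS = 3, y in [7, 16]  -> 2 point(s)
  x = 9: RHS = 4, y in [2, 21]  -> 2 point(s)
  x = 10: RHS = 2, y in [5, 18]  -> 2 point(s)
  x = 12: RHS = 0, y in [0]  -> 1 point(s)
  x = 13: RHS = 12, y in [9, 14]  -> 2 point(s)
  x = 15: RHS = 0, y in [0]  -> 1 point(s)
  x = 17: RHS = 3, y in [7, 16]  -> 2 point(s)
  x = 19: RHS = 0, y in [0]  -> 1 point(s)
  x = 21: RHS = 16, y in [4, 19]  -> 2 point(s)
  x = 22: RHS = 3, y in [7, 16]  -> 2 point(s)
Affine points: 19. Add the point at infinity: total = 20.

#E(F_23) = 20


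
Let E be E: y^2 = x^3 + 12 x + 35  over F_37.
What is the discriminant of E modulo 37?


4 a^3 + 27 b^2 = 4*12^3 + 27*35^2 = 6912 + 33075 = 39987
Delta = -16 * (39987) = -639792
Delta mod 37 = 12

Delta = 12 (mod 37)


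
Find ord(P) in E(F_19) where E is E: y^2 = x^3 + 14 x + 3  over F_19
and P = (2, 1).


Compute successive multiples of P until we hit O:
  1P = (2, 1)
  2P = (13, 8)
  3P = (11, 14)
  4P = (17, 9)
  5P = (4, 3)
  6P = (14, 6)
  7P = (7, 8)
  8P = (15, 15)
  ... (continuing to 20P)
  20P = O

ord(P) = 20


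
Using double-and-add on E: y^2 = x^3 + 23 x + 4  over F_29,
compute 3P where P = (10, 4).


k = 3 = 11_2 (binary, LSB first: 11)
Double-and-add from P = (10, 4):
  bit 0 = 1: acc = O + (10, 4) = (10, 4)
  bit 1 = 1: acc = (10, 4) + (2, 0) = (10, 25)

3P = (10, 25)


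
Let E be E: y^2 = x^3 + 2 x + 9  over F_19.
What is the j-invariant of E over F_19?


Delta = -16(4 a^3 + 27 b^2) mod 19 = 7
-1728 * (4 a)^3 = -1728 * (4*2)^3 mod 19 = 18
j = 18 * 7^(-1) mod 19 = 8

j = 8 (mod 19)


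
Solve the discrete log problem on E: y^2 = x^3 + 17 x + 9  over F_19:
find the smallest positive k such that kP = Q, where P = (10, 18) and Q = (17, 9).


Enumerate multiples of P until we hit Q = (17, 9):
  1P = (10, 18)
  2P = (8, 7)
  3P = (17, 10)
  4P = (3, 12)
  5P = (11, 11)
  6P = (9, 13)
  7P = (6, 2)
  8P = (0, 3)
  9P = (16, 11)
  10P = (16, 8)
  11P = (0, 16)
  12P = (6, 17)
  13P = (9, 6)
  14P = (11, 8)
  15P = (3, 7)
  16P = (17, 9)
Match found at i = 16.

k = 16


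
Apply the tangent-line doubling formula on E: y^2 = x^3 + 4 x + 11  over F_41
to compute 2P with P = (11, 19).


Doubling: s = (3 x1^2 + a) / (2 y1)
s = (3*11^2 + 4) / (2*19) mod 41 = 28
x3 = s^2 - 2 x1 mod 41 = 28^2 - 2*11 = 24
y3 = s (x1 - x3) - y1 mod 41 = 28 * (11 - 24) - 19 = 27

2P = (24, 27)


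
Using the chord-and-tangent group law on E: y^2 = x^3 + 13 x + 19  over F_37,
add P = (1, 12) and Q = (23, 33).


P != Q, so use the chord formula.
s = (y2 - y1) / (x2 - x1) = (21) / (22) mod 37 = 6
x3 = s^2 - x1 - x2 mod 37 = 6^2 - 1 - 23 = 12
y3 = s (x1 - x3) - y1 mod 37 = 6 * (1 - 12) - 12 = 33

P + Q = (12, 33)


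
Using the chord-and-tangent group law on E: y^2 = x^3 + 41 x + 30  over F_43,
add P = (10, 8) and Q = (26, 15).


P != Q, so use the chord formula.
s = (y2 - y1) / (x2 - x1) = (7) / (16) mod 43 = 30
x3 = s^2 - x1 - x2 mod 43 = 30^2 - 10 - 26 = 4
y3 = s (x1 - x3) - y1 mod 43 = 30 * (10 - 4) - 8 = 0

P + Q = (4, 0)


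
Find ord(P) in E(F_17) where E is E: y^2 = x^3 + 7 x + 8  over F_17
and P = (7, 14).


Compute successive multiples of P until we hit O:
  1P = (7, 14)
  2P = (12, 1)
  3P = (0, 12)
  4P = (8, 10)
  5P = (1, 13)
  6P = (1, 4)
  7P = (8, 7)
  8P = (0, 5)
  ... (continuing to 11P)
  11P = O

ord(P) = 11


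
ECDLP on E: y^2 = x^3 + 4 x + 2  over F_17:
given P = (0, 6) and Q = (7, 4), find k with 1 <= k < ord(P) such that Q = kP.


Enumerate multiples of P until we hit Q = (7, 4):
  1P = (0, 6)
  2P = (2, 16)
  3P = (6, 15)
  4P = (9, 6)
  5P = (8, 11)
  6P = (7, 13)
  7P = (11, 0)
  8P = (7, 4)
Match found at i = 8.

k = 8


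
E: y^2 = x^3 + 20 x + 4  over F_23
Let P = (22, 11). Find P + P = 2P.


Doubling: s = (3 x1^2 + a) / (2 y1)
s = (3*22^2 + 20) / (2*11) mod 23 = 0
x3 = s^2 - 2 x1 mod 23 = 0^2 - 2*22 = 2
y3 = s (x1 - x3) - y1 mod 23 = 0 * (22 - 2) - 11 = 12

2P = (2, 12)


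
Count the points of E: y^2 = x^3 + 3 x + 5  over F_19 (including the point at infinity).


For each x in F_19, count y with y^2 = x^3 + 3 x + 5 mod 19:
  x = 0: RHS = 5, y in [9, 10]  -> 2 point(s)
  x = 1: RHS = 9, y in [3, 16]  -> 2 point(s)
  x = 2: RHS = 0, y in [0]  -> 1 point(s)
  x = 4: RHS = 5, y in [9, 10]  -> 2 point(s)
  x = 6: RHS = 11, y in [7, 12]  -> 2 point(s)
  x = 8: RHS = 9, y in [3, 16]  -> 2 point(s)
  x = 9: RHS = 1, y in [1, 18]  -> 2 point(s)
  x = 10: RHS = 9, y in [3, 16]  -> 2 point(s)
  x = 11: RHS = 1, y in [1, 18]  -> 2 point(s)
  x = 14: RHS = 17, y in [6, 13]  -> 2 point(s)
  x = 15: RHS = 5, y in [9, 10]  -> 2 point(s)
  x = 16: RHS = 7, y in [8, 11]  -> 2 point(s)
  x = 18: RHS = 1, y in [1, 18]  -> 2 point(s)
Affine points: 25. Add the point at infinity: total = 26.

#E(F_19) = 26


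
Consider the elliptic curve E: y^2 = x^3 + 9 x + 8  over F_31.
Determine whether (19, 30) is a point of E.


Check whether y^2 = x^3 + 9 x + 8 (mod 31) for (x, y) = (19, 30).
LHS: y^2 = 30^2 mod 31 = 1
RHS: x^3 + 9 x + 8 = 19^3 + 9*19 + 8 mod 31 = 1
LHS = RHS

Yes, on the curve


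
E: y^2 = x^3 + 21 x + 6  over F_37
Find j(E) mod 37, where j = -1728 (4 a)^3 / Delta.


Delta = -16(4 a^3 + 27 b^2) mod 37 = 24
-1728 * (4 a)^3 = -1728 * (4*21)^3 mod 37 = 11
j = 11 * 24^(-1) mod 37 = 2

j = 2 (mod 37)


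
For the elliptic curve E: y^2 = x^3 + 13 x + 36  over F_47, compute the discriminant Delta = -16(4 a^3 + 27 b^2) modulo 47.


4 a^3 + 27 b^2 = 4*13^3 + 27*36^2 = 8788 + 34992 = 43780
Delta = -16 * (43780) = -700480
Delta mod 47 = 8

Delta = 8 (mod 47)


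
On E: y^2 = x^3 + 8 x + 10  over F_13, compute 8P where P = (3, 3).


k = 8 = 1000_2 (binary, LSB first: 0001)
Double-and-add from P = (3, 3):
  bit 0 = 0: acc unchanged = O
  bit 1 = 0: acc unchanged = O
  bit 2 = 0: acc unchanged = O
  bit 3 = 1: acc = O + (8, 1) = (8, 1)

8P = (8, 1)


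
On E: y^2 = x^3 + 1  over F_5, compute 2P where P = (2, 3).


Doubling: s = (3 x1^2 + a) / (2 y1)
s = (3*2^2 + 0) / (2*3) mod 5 = 2
x3 = s^2 - 2 x1 mod 5 = 2^2 - 2*2 = 0
y3 = s (x1 - x3) - y1 mod 5 = 2 * (2 - 0) - 3 = 1

2P = (0, 1)


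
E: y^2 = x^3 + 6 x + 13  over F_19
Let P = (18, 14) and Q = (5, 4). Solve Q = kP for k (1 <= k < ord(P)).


Enumerate multiples of P until we hit Q = (5, 4):
  1P = (18, 14)
  2P = (3, 1)
  3P = (5, 15)
  4P = (5, 4)
Match found at i = 4.

k = 4


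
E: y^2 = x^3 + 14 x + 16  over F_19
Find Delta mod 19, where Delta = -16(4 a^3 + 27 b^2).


4 a^3 + 27 b^2 = 4*14^3 + 27*16^2 = 10976 + 6912 = 17888
Delta = -16 * (17888) = -286208
Delta mod 19 = 8

Delta = 8 (mod 19)


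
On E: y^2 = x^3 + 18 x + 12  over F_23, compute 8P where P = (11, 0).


k = 8 = 1000_2 (binary, LSB first: 0001)
Double-and-add from P = (11, 0):
  bit 0 = 0: acc unchanged = O
  bit 1 = 0: acc unchanged = O
  bit 2 = 0: acc unchanged = O
  bit 3 = 1: acc = O + O = O

8P = O


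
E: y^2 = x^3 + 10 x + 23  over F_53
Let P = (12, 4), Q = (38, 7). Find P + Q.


P != Q, so use the chord formula.
s = (y2 - y1) / (x2 - x1) = (3) / (26) mod 53 = 47
x3 = s^2 - x1 - x2 mod 53 = 47^2 - 12 - 38 = 39
y3 = s (x1 - x3) - y1 mod 53 = 47 * (12 - 39) - 4 = 52

P + Q = (39, 52)


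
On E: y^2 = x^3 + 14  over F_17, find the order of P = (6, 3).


Compute successive multiples of P until we hit O:
  1P = (6, 3)
  2P = (6, 14)
  3P = O

ord(P) = 3


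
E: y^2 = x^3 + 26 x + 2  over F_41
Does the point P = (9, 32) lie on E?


Check whether y^2 = x^3 + 26 x + 2 (mod 41) for (x, y) = (9, 32).
LHS: y^2 = 32^2 mod 41 = 40
RHS: x^3 + 26 x + 2 = 9^3 + 26*9 + 2 mod 41 = 22
LHS != RHS

No, not on the curve


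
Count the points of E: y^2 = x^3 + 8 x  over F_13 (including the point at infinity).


For each x in F_13, count y with y^2 = x^3 + 8 x + 0 mod 13:
  x = 0: RHS = 0, y in [0]  -> 1 point(s)
  x = 1: RHS = 9, y in [3, 10]  -> 2 point(s)
  x = 3: RHS = 12, y in [5, 8]  -> 2 point(s)
  x = 5: RHS = 9, y in [3, 10]  -> 2 point(s)
  x = 6: RHS = 4, y in [2, 11]  -> 2 point(s)
  x = 7: RHS = 9, y in [3, 10]  -> 2 point(s)
  x = 8: RHS = 4, y in [2, 11]  -> 2 point(s)
  x = 10: RHS = 1, y in [1, 12]  -> 2 point(s)
  x = 12: RHS = 4, y in [2, 11]  -> 2 point(s)
Affine points: 17. Add the point at infinity: total = 18.

#E(F_13) = 18


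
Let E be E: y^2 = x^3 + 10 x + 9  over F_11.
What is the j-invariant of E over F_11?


Delta = -16(4 a^3 + 27 b^2) mod 11 = 8
-1728 * (4 a)^3 = -1728 * (4*10)^3 mod 11 = 9
j = 9 * 8^(-1) mod 11 = 8

j = 8 (mod 11)


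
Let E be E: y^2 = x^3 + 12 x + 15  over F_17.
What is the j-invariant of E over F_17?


Delta = -16(4 a^3 + 27 b^2) mod 17 = 16
-1728 * (4 a)^3 = -1728 * (4*12)^3 mod 17 = 8
j = 8 * 16^(-1) mod 17 = 9

j = 9 (mod 17)


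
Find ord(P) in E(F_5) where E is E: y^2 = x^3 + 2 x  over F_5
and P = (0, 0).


Compute successive multiples of P until we hit O:
  1P = (0, 0)
  2P = O

ord(P) = 2


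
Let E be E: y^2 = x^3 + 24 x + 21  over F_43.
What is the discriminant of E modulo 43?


4 a^3 + 27 b^2 = 4*24^3 + 27*21^2 = 55296 + 11907 = 67203
Delta = -16 * (67203) = -1075248
Delta mod 43 = 10

Delta = 10 (mod 43)


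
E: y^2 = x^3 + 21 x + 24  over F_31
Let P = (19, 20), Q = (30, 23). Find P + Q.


P != Q, so use the chord formula.
s = (y2 - y1) / (x2 - x1) = (3) / (11) mod 31 = 20
x3 = s^2 - x1 - x2 mod 31 = 20^2 - 19 - 30 = 10
y3 = s (x1 - x3) - y1 mod 31 = 20 * (19 - 10) - 20 = 5

P + Q = (10, 5)


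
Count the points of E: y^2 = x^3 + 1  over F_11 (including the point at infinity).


For each x in F_11, count y with y^2 = x^3 + 0 x + 1 mod 11:
  x = 0: RHS = 1, y in [1, 10]  -> 2 point(s)
  x = 2: RHS = 9, y in [3, 8]  -> 2 point(s)
  x = 5: RHS = 5, y in [4, 7]  -> 2 point(s)
  x = 7: RHS = 3, y in [5, 6]  -> 2 point(s)
  x = 9: RHS = 4, y in [2, 9]  -> 2 point(s)
  x = 10: RHS = 0, y in [0]  -> 1 point(s)
Affine points: 11. Add the point at infinity: total = 12.

#E(F_11) = 12


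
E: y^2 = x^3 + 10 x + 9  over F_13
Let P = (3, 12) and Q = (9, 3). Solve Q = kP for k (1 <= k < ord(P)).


Enumerate multiples of P until we hit Q = (9, 3):
  1P = (3, 12)
  2P = (8, 9)
  3P = (6, 8)
  4P = (0, 10)
  5P = (9, 10)
  6P = (4, 10)
  7P = (10, 2)
  8P = (10, 11)
  9P = (4, 3)
  10P = (9, 3)
Match found at i = 10.

k = 10


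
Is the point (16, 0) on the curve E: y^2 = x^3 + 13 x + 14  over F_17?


Check whether y^2 = x^3 + 13 x + 14 (mod 17) for (x, y) = (16, 0).
LHS: y^2 = 0^2 mod 17 = 0
RHS: x^3 + 13 x + 14 = 16^3 + 13*16 + 14 mod 17 = 0
LHS = RHS

Yes, on the curve


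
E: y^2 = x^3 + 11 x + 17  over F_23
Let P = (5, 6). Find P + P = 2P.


Doubling: s = (3 x1^2 + a) / (2 y1)
s = (3*5^2 + 11) / (2*6) mod 23 = 11
x3 = s^2 - 2 x1 mod 23 = 11^2 - 2*5 = 19
y3 = s (x1 - x3) - y1 mod 23 = 11 * (5 - 19) - 6 = 1

2P = (19, 1)


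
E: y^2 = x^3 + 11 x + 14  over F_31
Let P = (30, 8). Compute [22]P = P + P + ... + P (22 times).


k = 22 = 10110_2 (binary, LSB first: 01101)
Double-and-add from P = (30, 8):
  bit 0 = 0: acc unchanged = O
  bit 1 = 1: acc = O + (11, 28) = (11, 28)
  bit 2 = 1: acc = (11, 28) + (16, 15) = (12, 18)
  bit 3 = 0: acc unchanged = (12, 18)
  bit 4 = 1: acc = (12, 18) + (26, 12) = (9, 25)

22P = (9, 25)


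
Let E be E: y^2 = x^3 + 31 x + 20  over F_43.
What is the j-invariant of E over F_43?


Delta = -16(4 a^3 + 27 b^2) mod 43 = 13
-1728 * (4 a)^3 = -1728 * (4*31)^3 mod 43 = 11
j = 11 * 13^(-1) mod 43 = 24

j = 24 (mod 43)


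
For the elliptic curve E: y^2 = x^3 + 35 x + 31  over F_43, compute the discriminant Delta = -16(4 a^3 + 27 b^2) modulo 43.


4 a^3 + 27 b^2 = 4*35^3 + 27*31^2 = 171500 + 25947 = 197447
Delta = -16 * (197447) = -3159152
Delta mod 43 = 15

Delta = 15 (mod 43)


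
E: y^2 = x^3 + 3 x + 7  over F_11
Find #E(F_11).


For each x in F_11, count y with y^2 = x^3 + 3 x + 7 mod 11:
  x = 1: RHS = 0, y in [0]  -> 1 point(s)
  x = 5: RHS = 4, y in [2, 9]  -> 2 point(s)
  x = 8: RHS = 4, y in [2, 9]  -> 2 point(s)
  x = 9: RHS = 4, y in [2, 9]  -> 2 point(s)
  x = 10: RHS = 3, y in [5, 6]  -> 2 point(s)
Affine points: 9. Add the point at infinity: total = 10.

#E(F_11) = 10


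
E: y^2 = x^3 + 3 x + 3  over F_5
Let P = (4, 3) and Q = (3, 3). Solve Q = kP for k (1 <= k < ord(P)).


Enumerate multiples of P until we hit Q = (3, 3):
  1P = (4, 3)
  2P = (3, 3)
Match found at i = 2.

k = 2


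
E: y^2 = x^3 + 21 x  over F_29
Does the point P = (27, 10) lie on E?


Check whether y^2 = x^3 + 21 x + 0 (mod 29) for (x, y) = (27, 10).
LHS: y^2 = 10^2 mod 29 = 13
RHS: x^3 + 21 x + 0 = 27^3 + 21*27 + 0 mod 29 = 8
LHS != RHS

No, not on the curve


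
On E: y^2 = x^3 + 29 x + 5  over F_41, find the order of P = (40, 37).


Compute successive multiples of P until we hit O:
  1P = (40, 37)
  2P = (18, 39)
  3P = (3, 23)
  4P = (0, 28)
  5P = (0, 13)
  6P = (3, 18)
  7P = (18, 2)
  8P = (40, 4)
  ... (continuing to 9P)
  9P = O

ord(P) = 9


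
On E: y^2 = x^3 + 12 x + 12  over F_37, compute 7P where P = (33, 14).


k = 7 = 111_2 (binary, LSB first: 111)
Double-and-add from P = (33, 14):
  bit 0 = 1: acc = O + (33, 14) = (33, 14)
  bit 1 = 1: acc = (33, 14) + (36, 6) = (8, 18)
  bit 2 = 1: acc = (8, 18) + (29, 12) = (25, 8)

7P = (25, 8)


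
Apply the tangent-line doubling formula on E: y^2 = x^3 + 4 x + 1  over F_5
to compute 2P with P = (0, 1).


Doubling: s = (3 x1^2 + a) / (2 y1)
s = (3*0^2 + 4) / (2*1) mod 5 = 2
x3 = s^2 - 2 x1 mod 5 = 2^2 - 2*0 = 4
y3 = s (x1 - x3) - y1 mod 5 = 2 * (0 - 4) - 1 = 1

2P = (4, 1)


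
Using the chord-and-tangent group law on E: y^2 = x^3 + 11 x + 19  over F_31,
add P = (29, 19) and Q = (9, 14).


P != Q, so use the chord formula.
s = (y2 - y1) / (x2 - x1) = (26) / (11) mod 31 = 8
x3 = s^2 - x1 - x2 mod 31 = 8^2 - 29 - 9 = 26
y3 = s (x1 - x3) - y1 mod 31 = 8 * (29 - 26) - 19 = 5

P + Q = (26, 5)


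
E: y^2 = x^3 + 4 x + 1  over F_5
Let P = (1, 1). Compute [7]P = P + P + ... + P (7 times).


k = 7 = 111_2 (binary, LSB first: 111)
Double-and-add from P = (1, 1):
  bit 0 = 1: acc = O + (1, 1) = (1, 1)
  bit 1 = 1: acc = (1, 1) + (4, 1) = (0, 4)
  bit 2 = 1: acc = (0, 4) + (3, 0) = (1, 4)

7P = (1, 4)


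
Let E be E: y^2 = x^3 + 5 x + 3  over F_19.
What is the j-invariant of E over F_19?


Delta = -16(4 a^3 + 27 b^2) mod 19 = 6
-1728 * (4 a)^3 = -1728 * (4*5)^3 mod 19 = 1
j = 1 * 6^(-1) mod 19 = 16

j = 16 (mod 19)


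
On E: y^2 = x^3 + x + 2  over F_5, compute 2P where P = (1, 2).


Doubling: s = (3 x1^2 + a) / (2 y1)
s = (3*1^2 + 1) / (2*2) mod 5 = 1
x3 = s^2 - 2 x1 mod 5 = 1^2 - 2*1 = 4
y3 = s (x1 - x3) - y1 mod 5 = 1 * (1 - 4) - 2 = 0

2P = (4, 0)


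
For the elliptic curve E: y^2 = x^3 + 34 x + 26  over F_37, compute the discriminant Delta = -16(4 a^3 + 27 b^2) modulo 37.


4 a^3 + 27 b^2 = 4*34^3 + 27*26^2 = 157216 + 18252 = 175468
Delta = -16 * (175468) = -2807488
Delta mod 37 = 35

Delta = 35 (mod 37)


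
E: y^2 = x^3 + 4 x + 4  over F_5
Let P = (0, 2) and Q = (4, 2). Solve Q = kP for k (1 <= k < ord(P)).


Enumerate multiples of P until we hit Q = (4, 2):
  1P = (0, 2)
  2P = (1, 2)
  3P = (4, 3)
  4P = (2, 0)
  5P = (4, 2)
Match found at i = 5.

k = 5


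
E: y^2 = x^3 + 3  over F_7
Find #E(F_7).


For each x in F_7, count y with y^2 = x^3 + 0 x + 3 mod 7:
  x = 1: RHS = 4, y in [2, 5]  -> 2 point(s)
  x = 2: RHS = 4, y in [2, 5]  -> 2 point(s)
  x = 3: RHS = 2, y in [3, 4]  -> 2 point(s)
  x = 4: RHS = 4, y in [2, 5]  -> 2 point(s)
  x = 5: RHS = 2, y in [3, 4]  -> 2 point(s)
  x = 6: RHS = 2, y in [3, 4]  -> 2 point(s)
Affine points: 12. Add the point at infinity: total = 13.

#E(F_7) = 13


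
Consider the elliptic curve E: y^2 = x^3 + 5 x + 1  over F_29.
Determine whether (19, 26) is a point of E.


Check whether y^2 = x^3 + 5 x + 1 (mod 29) for (x, y) = (19, 26).
LHS: y^2 = 26^2 mod 29 = 9
RHS: x^3 + 5 x + 1 = 19^3 + 5*19 + 1 mod 29 = 24
LHS != RHS

No, not on the curve


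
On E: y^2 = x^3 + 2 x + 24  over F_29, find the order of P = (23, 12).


Compute successive multiples of P until we hit O:
  1P = (23, 12)
  2P = (3, 12)
  3P = (3, 17)
  4P = (23, 17)
  5P = O

ord(P) = 5


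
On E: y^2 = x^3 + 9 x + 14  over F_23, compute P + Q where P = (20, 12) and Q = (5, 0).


P != Q, so use the chord formula.
s = (y2 - y1) / (x2 - x1) = (11) / (8) mod 23 = 10
x3 = s^2 - x1 - x2 mod 23 = 10^2 - 20 - 5 = 6
y3 = s (x1 - x3) - y1 mod 23 = 10 * (20 - 6) - 12 = 13

P + Q = (6, 13)


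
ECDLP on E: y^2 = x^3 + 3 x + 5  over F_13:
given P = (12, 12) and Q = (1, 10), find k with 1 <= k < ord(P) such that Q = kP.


Enumerate multiples of P until we hit Q = (1, 10):
  1P = (12, 12)
  2P = (11, 11)
  3P = (4, 9)
  4P = (1, 10)
Match found at i = 4.

k = 4


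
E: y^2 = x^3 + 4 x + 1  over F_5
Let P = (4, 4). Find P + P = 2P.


Doubling: s = (3 x1^2 + a) / (2 y1)
s = (3*4^2 + 4) / (2*4) mod 5 = 4
x3 = s^2 - 2 x1 mod 5 = 4^2 - 2*4 = 3
y3 = s (x1 - x3) - y1 mod 5 = 4 * (4 - 3) - 4 = 0

2P = (3, 0)


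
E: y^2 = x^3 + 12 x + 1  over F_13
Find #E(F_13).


For each x in F_13, count y with y^2 = x^3 + 12 x + 1 mod 13:
  x = 0: RHS = 1, y in [1, 12]  -> 2 point(s)
  x = 1: RHS = 1, y in [1, 12]  -> 2 point(s)
  x = 3: RHS = 12, y in [5, 8]  -> 2 point(s)
  x = 4: RHS = 9, y in [3, 10]  -> 2 point(s)
  x = 5: RHS = 4, y in [2, 11]  -> 2 point(s)
  x = 6: RHS = 3, y in [4, 9]  -> 2 point(s)
  x = 7: RHS = 12, y in [5, 8]  -> 2 point(s)
  x = 10: RHS = 3, y in [4, 9]  -> 2 point(s)
  x = 12: RHS = 1, y in [1, 12]  -> 2 point(s)
Affine points: 18. Add the point at infinity: total = 19.

#E(F_13) = 19


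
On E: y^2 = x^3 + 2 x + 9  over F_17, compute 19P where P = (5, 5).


k = 19 = 10011_2 (binary, LSB first: 11001)
Double-and-add from P = (5, 5):
  bit 0 = 1: acc = O + (5, 5) = (5, 5)
  bit 1 = 1: acc = (5, 5) + (9, 5) = (3, 12)
  bit 2 = 0: acc unchanged = (3, 12)
  bit 3 = 0: acc unchanged = (3, 12)
  bit 4 = 1: acc = (3, 12) + (4, 8) = (9, 12)

19P = (9, 12)


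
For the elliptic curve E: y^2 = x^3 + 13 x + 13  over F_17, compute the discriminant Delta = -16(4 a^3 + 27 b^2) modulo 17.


4 a^3 + 27 b^2 = 4*13^3 + 27*13^2 = 8788 + 4563 = 13351
Delta = -16 * (13351) = -213616
Delta mod 17 = 6

Delta = 6 (mod 17)


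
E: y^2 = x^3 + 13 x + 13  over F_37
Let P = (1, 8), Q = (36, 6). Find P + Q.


P != Q, so use the chord formula.
s = (y2 - y1) / (x2 - x1) = (35) / (35) mod 37 = 1
x3 = s^2 - x1 - x2 mod 37 = 1^2 - 1 - 36 = 1
y3 = s (x1 - x3) - y1 mod 37 = 1 * (1 - 1) - 8 = 29

P + Q = (1, 29)


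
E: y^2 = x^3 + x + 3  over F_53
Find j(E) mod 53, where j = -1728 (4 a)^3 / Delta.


Delta = -16(4 a^3 + 27 b^2) mod 53 = 23
-1728 * (4 a)^3 = -1728 * (4*1)^3 mod 53 = 19
j = 19 * 23^(-1) mod 53 = 40

j = 40 (mod 53)


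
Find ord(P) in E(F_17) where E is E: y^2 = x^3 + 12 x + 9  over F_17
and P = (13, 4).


Compute successive multiples of P until we hit O:
  1P = (13, 4)
  2P = (9, 9)
  3P = (4, 6)
  4P = (16, 8)
  5P = (3, 15)
  6P = (0, 14)
  7P = (6, 5)
  8P = (6, 12)
  ... (continuing to 15P)
  15P = O

ord(P) = 15


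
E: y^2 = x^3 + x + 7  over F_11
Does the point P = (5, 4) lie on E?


Check whether y^2 = x^3 + 1 x + 7 (mod 11) for (x, y) = (5, 4).
LHS: y^2 = 4^2 mod 11 = 5
RHS: x^3 + 1 x + 7 = 5^3 + 1*5 + 7 mod 11 = 5
LHS = RHS

Yes, on the curve


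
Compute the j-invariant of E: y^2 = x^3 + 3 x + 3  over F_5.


Delta = -16(4 a^3 + 27 b^2) mod 5 = 4
-1728 * (4 a)^3 = -1728 * (4*3)^3 mod 5 = 1
j = 1 * 4^(-1) mod 5 = 4

j = 4 (mod 5)


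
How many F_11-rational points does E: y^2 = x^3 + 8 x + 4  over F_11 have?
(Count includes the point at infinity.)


For each x in F_11, count y with y^2 = x^3 + 8 x + 4 mod 11:
  x = 0: RHS = 4, y in [2, 9]  -> 2 point(s)
  x = 3: RHS = 0, y in [0]  -> 1 point(s)
  x = 4: RHS = 1, y in [1, 10]  -> 2 point(s)
  x = 5: RHS = 4, y in [2, 9]  -> 2 point(s)
  x = 6: RHS = 4, y in [2, 9]  -> 2 point(s)
Affine points: 9. Add the point at infinity: total = 10.

#E(F_11) = 10


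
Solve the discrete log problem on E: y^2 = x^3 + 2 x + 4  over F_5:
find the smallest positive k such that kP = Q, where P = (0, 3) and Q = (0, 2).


Enumerate multiples of P until we hit Q = (0, 2):
  1P = (0, 3)
  2P = (4, 4)
  3P = (2, 4)
  4P = (2, 1)
  5P = (4, 1)
  6P = (0, 2)
Match found at i = 6.

k = 6


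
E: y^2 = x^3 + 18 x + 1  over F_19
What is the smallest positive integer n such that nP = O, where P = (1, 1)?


Compute successive multiples of P until we hit O:
  1P = (1, 1)
  2P = (18, 1)
  3P = (0, 18)
  4P = (3, 14)
  5P = (5, 11)
  6P = (5, 8)
  7P = (3, 5)
  8P = (0, 1)
  ... (continuing to 11P)
  11P = O

ord(P) = 11


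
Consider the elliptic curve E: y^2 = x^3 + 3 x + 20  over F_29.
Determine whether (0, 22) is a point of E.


Check whether y^2 = x^3 + 3 x + 20 (mod 29) for (x, y) = (0, 22).
LHS: y^2 = 22^2 mod 29 = 20
RHS: x^3 + 3 x + 20 = 0^3 + 3*0 + 20 mod 29 = 20
LHS = RHS

Yes, on the curve


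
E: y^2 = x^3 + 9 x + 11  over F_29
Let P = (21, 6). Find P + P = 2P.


Doubling: s = (3 x1^2 + a) / (2 y1)
s = (3*21^2 + 9) / (2*6) mod 29 = 24
x3 = s^2 - 2 x1 mod 29 = 24^2 - 2*21 = 12
y3 = s (x1 - x3) - y1 mod 29 = 24 * (21 - 12) - 6 = 7

2P = (12, 7)


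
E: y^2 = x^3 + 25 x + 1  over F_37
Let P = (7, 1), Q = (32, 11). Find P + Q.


P != Q, so use the chord formula.
s = (y2 - y1) / (x2 - x1) = (10) / (25) mod 37 = 30
x3 = s^2 - x1 - x2 mod 37 = 30^2 - 7 - 32 = 10
y3 = s (x1 - x3) - y1 mod 37 = 30 * (7 - 10) - 1 = 20

P + Q = (10, 20)


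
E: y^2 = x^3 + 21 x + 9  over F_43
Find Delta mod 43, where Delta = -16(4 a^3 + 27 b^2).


4 a^3 + 27 b^2 = 4*21^3 + 27*9^2 = 37044 + 2187 = 39231
Delta = -16 * (39231) = -627696
Delta mod 43 = 18

Delta = 18 (mod 43)


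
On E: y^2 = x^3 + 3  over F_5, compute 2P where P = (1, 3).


k = 2 = 10_2 (binary, LSB first: 01)
Double-and-add from P = (1, 3):
  bit 0 = 0: acc unchanged = O
  bit 1 = 1: acc = O + (2, 4) = (2, 4)

2P = (2, 4)


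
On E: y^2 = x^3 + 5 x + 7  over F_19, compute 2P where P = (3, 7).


Doubling: s = (3 x1^2 + a) / (2 y1)
s = (3*3^2 + 5) / (2*7) mod 19 = 5
x3 = s^2 - 2 x1 mod 19 = 5^2 - 2*3 = 0
y3 = s (x1 - x3) - y1 mod 19 = 5 * (3 - 0) - 7 = 8

2P = (0, 8)


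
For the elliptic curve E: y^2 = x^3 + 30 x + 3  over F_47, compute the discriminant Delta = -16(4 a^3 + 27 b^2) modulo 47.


4 a^3 + 27 b^2 = 4*30^3 + 27*3^2 = 108000 + 243 = 108243
Delta = -16 * (108243) = -1731888
Delta mod 47 = 15

Delta = 15 (mod 47)


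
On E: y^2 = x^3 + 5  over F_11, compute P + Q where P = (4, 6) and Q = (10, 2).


P != Q, so use the chord formula.
s = (y2 - y1) / (x2 - x1) = (7) / (6) mod 11 = 3
x3 = s^2 - x1 - x2 mod 11 = 3^2 - 4 - 10 = 6
y3 = s (x1 - x3) - y1 mod 11 = 3 * (4 - 6) - 6 = 10

P + Q = (6, 10)


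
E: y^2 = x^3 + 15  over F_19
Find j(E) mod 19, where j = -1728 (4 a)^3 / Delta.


Delta = -16(4 a^3 + 27 b^2) mod 19 = 4
-1728 * (4 a)^3 = -1728 * (4*0)^3 mod 19 = 0
j = 0 * 4^(-1) mod 19 = 0

j = 0 (mod 19)


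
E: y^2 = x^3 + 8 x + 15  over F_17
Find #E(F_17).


For each x in F_17, count y with y^2 = x^3 + 8 x + 15 mod 17:
  x = 0: RHS = 15, y in [7, 10]  -> 2 point(s)
  x = 3: RHS = 15, y in [7, 10]  -> 2 point(s)
  x = 4: RHS = 9, y in [3, 14]  -> 2 point(s)
  x = 8: RHS = 13, y in [8, 9]  -> 2 point(s)
  x = 9: RHS = 0, y in [0]  -> 1 point(s)
  x = 13: RHS = 4, y in [2, 15]  -> 2 point(s)
  x = 14: RHS = 15, y in [7, 10]  -> 2 point(s)
  x = 15: RHS = 8, y in [5, 12]  -> 2 point(s)
Affine points: 15. Add the point at infinity: total = 16.

#E(F_17) = 16


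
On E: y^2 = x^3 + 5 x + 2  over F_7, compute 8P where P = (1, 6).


k = 8 = 1000_2 (binary, LSB first: 0001)
Double-and-add from P = (1, 6):
  bit 0 = 0: acc unchanged = O
  bit 1 = 0: acc unchanged = O
  bit 2 = 0: acc unchanged = O
  bit 3 = 1: acc = O + (1, 1) = (1, 1)

8P = (1, 1)


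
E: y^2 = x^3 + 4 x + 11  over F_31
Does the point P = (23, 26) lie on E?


Check whether y^2 = x^3 + 4 x + 11 (mod 31) for (x, y) = (23, 26).
LHS: y^2 = 26^2 mod 31 = 25
RHS: x^3 + 4 x + 11 = 23^3 + 4*23 + 11 mod 31 = 25
LHS = RHS

Yes, on the curve


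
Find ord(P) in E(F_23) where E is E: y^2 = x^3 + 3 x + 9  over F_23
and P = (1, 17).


Compute successive multiples of P until we hit O:
  1P = (1, 17)
  2P = (4, 19)
  3P = (21, 8)
  4P = (10, 2)
  5P = (2, 0)
  6P = (10, 21)
  7P = (21, 15)
  8P = (4, 4)
  ... (continuing to 10P)
  10P = O

ord(P) = 10


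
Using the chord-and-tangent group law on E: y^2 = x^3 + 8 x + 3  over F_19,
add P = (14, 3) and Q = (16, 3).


P != Q, so use the chord formula.
s = (y2 - y1) / (x2 - x1) = (0) / (2) mod 19 = 0
x3 = s^2 - x1 - x2 mod 19 = 0^2 - 14 - 16 = 8
y3 = s (x1 - x3) - y1 mod 19 = 0 * (14 - 8) - 3 = 16

P + Q = (8, 16)


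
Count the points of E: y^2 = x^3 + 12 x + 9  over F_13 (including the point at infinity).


For each x in F_13, count y with y^2 = x^3 + 12 x + 9 mod 13:
  x = 0: RHS = 9, y in [3, 10]  -> 2 point(s)
  x = 1: RHS = 9, y in [3, 10]  -> 2 point(s)
  x = 4: RHS = 4, y in [2, 11]  -> 2 point(s)
  x = 5: RHS = 12, y in [5, 8]  -> 2 point(s)
  x = 9: RHS = 1, y in [1, 12]  -> 2 point(s)
  x = 11: RHS = 3, y in [4, 9]  -> 2 point(s)
  x = 12: RHS = 9, y in [3, 10]  -> 2 point(s)
Affine points: 14. Add the point at infinity: total = 15.

#E(F_13) = 15


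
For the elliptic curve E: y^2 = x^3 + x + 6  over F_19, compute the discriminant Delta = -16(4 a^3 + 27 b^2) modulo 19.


4 a^3 + 27 b^2 = 4*1^3 + 27*6^2 = 4 + 972 = 976
Delta = -16 * (976) = -15616
Delta mod 19 = 2

Delta = 2 (mod 19)


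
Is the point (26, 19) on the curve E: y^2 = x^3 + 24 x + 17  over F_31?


Check whether y^2 = x^3 + 24 x + 17 (mod 31) for (x, y) = (26, 19).
LHS: y^2 = 19^2 mod 31 = 20
RHS: x^3 + 24 x + 17 = 26^3 + 24*26 + 17 mod 31 = 20
LHS = RHS

Yes, on the curve


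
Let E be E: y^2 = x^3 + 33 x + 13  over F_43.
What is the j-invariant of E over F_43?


Delta = -16(4 a^3 + 27 b^2) mod 43 = 22
-1728 * (4 a)^3 = -1728 * (4*33)^3 mod 43 = 42
j = 42 * 22^(-1) mod 43 = 41

j = 41 (mod 43)


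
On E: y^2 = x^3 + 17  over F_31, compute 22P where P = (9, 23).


k = 22 = 10110_2 (binary, LSB first: 01101)
Double-and-add from P = (9, 23):
  bit 0 = 0: acc unchanged = O
  bit 1 = 1: acc = O + (20, 22) = (20, 22)
  bit 2 = 1: acc = (20, 22) + (30, 4) = (14, 23)
  bit 3 = 0: acc unchanged = (14, 23)
  bit 4 = 1: acc = (14, 23) + (1, 7) = (21, 28)

22P = (21, 28)


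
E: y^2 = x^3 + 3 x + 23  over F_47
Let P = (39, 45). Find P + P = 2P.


Doubling: s = (3 x1^2 + a) / (2 y1)
s = (3*39^2 + 3) / (2*45) mod 47 = 10
x3 = s^2 - 2 x1 mod 47 = 10^2 - 2*39 = 22
y3 = s (x1 - x3) - y1 mod 47 = 10 * (39 - 22) - 45 = 31

2P = (22, 31)


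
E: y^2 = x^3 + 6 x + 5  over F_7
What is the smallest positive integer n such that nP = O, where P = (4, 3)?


Compute successive multiples of P until we hit O:
  1P = (4, 3)
  2P = (3, 6)
  3P = (2, 5)
  4P = (2, 2)
  5P = (3, 1)
  6P = (4, 4)
  7P = O

ord(P) = 7


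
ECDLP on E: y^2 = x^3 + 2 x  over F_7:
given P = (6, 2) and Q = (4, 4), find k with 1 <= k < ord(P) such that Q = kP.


Enumerate multiples of P until we hit Q = (4, 4):
  1P = (6, 2)
  2P = (4, 4)
Match found at i = 2.

k = 2


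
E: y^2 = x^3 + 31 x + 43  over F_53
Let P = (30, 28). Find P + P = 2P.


Doubling: s = (3 x1^2 + a) / (2 y1)
s = (3*30^2 + 31) / (2*28) mod 53 = 27
x3 = s^2 - 2 x1 mod 53 = 27^2 - 2*30 = 33
y3 = s (x1 - x3) - y1 mod 53 = 27 * (30 - 33) - 28 = 50

2P = (33, 50)


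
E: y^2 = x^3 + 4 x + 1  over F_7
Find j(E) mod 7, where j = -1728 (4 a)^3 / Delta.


Delta = -16(4 a^3 + 27 b^2) mod 7 = 1
-1728 * (4 a)^3 = -1728 * (4*4)^3 mod 7 = 1
j = 1 * 1^(-1) mod 7 = 1

j = 1 (mod 7)


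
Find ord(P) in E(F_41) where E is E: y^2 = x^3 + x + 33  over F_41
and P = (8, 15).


Compute successive multiples of P until we hit O:
  1P = (8, 15)
  2P = (35, 4)
  3P = (21, 7)
  4P = (33, 13)
  5P = (25, 29)
  6P = (24, 8)
  7P = (18, 15)
  8P = (15, 26)
  ... (continuing to 51P)
  51P = O

ord(P) = 51


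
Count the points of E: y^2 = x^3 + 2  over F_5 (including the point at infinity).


For each x in F_5, count y with y^2 = x^3 + 0 x + 2 mod 5:
  x = 2: RHS = 0, y in [0]  -> 1 point(s)
  x = 3: RHS = 4, y in [2, 3]  -> 2 point(s)
  x = 4: RHS = 1, y in [1, 4]  -> 2 point(s)
Affine points: 5. Add the point at infinity: total = 6.

#E(F_5) = 6


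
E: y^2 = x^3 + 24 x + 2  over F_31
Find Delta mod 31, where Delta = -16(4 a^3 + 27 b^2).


4 a^3 + 27 b^2 = 4*24^3 + 27*2^2 = 55296 + 108 = 55404
Delta = -16 * (55404) = -886464
Delta mod 31 = 12

Delta = 12 (mod 31)


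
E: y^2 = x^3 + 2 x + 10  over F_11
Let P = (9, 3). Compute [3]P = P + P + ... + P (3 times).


k = 3 = 11_2 (binary, LSB first: 11)
Double-and-add from P = (9, 3):
  bit 0 = 1: acc = O + (9, 3) = (9, 3)
  bit 1 = 1: acc = (9, 3) + (7, 9) = (4, 4)

3P = (4, 4)


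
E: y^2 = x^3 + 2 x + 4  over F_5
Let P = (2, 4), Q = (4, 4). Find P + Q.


P != Q, so use the chord formula.
s = (y2 - y1) / (x2 - x1) = (0) / (2) mod 5 = 0
x3 = s^2 - x1 - x2 mod 5 = 0^2 - 2 - 4 = 4
y3 = s (x1 - x3) - y1 mod 5 = 0 * (2 - 4) - 4 = 1

P + Q = (4, 1)


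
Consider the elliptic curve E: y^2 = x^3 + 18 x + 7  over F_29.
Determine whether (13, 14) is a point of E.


Check whether y^2 = x^3 + 18 x + 7 (mod 29) for (x, y) = (13, 14).
LHS: y^2 = 14^2 mod 29 = 22
RHS: x^3 + 18 x + 7 = 13^3 + 18*13 + 7 mod 29 = 2
LHS != RHS

No, not on the curve


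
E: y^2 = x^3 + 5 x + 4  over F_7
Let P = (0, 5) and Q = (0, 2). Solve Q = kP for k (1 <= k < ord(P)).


Enumerate multiples of P until we hit Q = (0, 2):
  1P = (0, 5)
  2P = (2, 1)
  3P = (2, 6)
  4P = (0, 2)
Match found at i = 4.

k = 4


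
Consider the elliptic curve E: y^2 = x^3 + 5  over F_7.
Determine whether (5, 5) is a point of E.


Check whether y^2 = x^3 + 0 x + 5 (mod 7) for (x, y) = (5, 5).
LHS: y^2 = 5^2 mod 7 = 4
RHS: x^3 + 0 x + 5 = 5^3 + 0*5 + 5 mod 7 = 4
LHS = RHS

Yes, on the curve


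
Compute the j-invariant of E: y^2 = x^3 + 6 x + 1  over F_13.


Delta = -16(4 a^3 + 27 b^2) mod 13 = 5
-1728 * (4 a)^3 = -1728 * (4*6)^3 mod 13 = 5
j = 5 * 5^(-1) mod 13 = 1

j = 1 (mod 13)


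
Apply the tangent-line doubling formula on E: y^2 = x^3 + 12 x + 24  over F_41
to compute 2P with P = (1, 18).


Doubling: s = (3 x1^2 + a) / (2 y1)
s = (3*1^2 + 12) / (2*18) mod 41 = 38
x3 = s^2 - 2 x1 mod 41 = 38^2 - 2*1 = 7
y3 = s (x1 - x3) - y1 mod 41 = 38 * (1 - 7) - 18 = 0

2P = (7, 0)


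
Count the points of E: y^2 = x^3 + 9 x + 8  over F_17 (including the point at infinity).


For each x in F_17, count y with y^2 = x^3 + 9 x + 8 mod 17:
  x = 0: RHS = 8, y in [5, 12]  -> 2 point(s)
  x = 1: RHS = 1, y in [1, 16]  -> 2 point(s)
  x = 2: RHS = 0, y in [0]  -> 1 point(s)
  x = 5: RHS = 8, y in [5, 12]  -> 2 point(s)
  x = 9: RHS = 2, y in [6, 11]  -> 2 point(s)
  x = 12: RHS = 8, y in [5, 12]  -> 2 point(s)
  x = 15: RHS = 16, y in [4, 13]  -> 2 point(s)
  x = 16: RHS = 15, y in [7, 10]  -> 2 point(s)
Affine points: 15. Add the point at infinity: total = 16.

#E(F_17) = 16


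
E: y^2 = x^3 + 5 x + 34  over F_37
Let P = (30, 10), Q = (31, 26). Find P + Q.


P != Q, so use the chord formula.
s = (y2 - y1) / (x2 - x1) = (16) / (1) mod 37 = 16
x3 = s^2 - x1 - x2 mod 37 = 16^2 - 30 - 31 = 10
y3 = s (x1 - x3) - y1 mod 37 = 16 * (30 - 10) - 10 = 14

P + Q = (10, 14)


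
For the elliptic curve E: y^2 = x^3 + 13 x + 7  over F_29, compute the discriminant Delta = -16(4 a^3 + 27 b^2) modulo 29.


4 a^3 + 27 b^2 = 4*13^3 + 27*7^2 = 8788 + 1323 = 10111
Delta = -16 * (10111) = -161776
Delta mod 29 = 15

Delta = 15 (mod 29)


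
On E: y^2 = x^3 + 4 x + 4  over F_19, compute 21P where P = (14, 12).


k = 21 = 10101_2 (binary, LSB first: 10101)
Double-and-add from P = (14, 12):
  bit 0 = 1: acc = O + (14, 12) = (14, 12)
  bit 1 = 0: acc unchanged = (14, 12)
  bit 2 = 1: acc = (14, 12) + (3, 9) = (6, 4)
  bit 3 = 0: acc unchanged = (6, 4)
  bit 4 = 1: acc = (6, 4) + (13, 7) = (6, 15)

21P = (6, 15)


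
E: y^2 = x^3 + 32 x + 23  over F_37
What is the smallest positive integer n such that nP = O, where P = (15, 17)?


Compute successive multiples of P until we hit O:
  1P = (15, 17)
  2P = (17, 35)
  3P = (12, 10)
  4P = (36, 8)
  5P = (33, 33)
  6P = (14, 25)
  7P = (35, 32)
  8P = (13, 3)
  ... (continuing to 22P)
  22P = O

ord(P) = 22


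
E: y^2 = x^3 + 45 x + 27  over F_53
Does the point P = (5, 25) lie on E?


Check whether y^2 = x^3 + 45 x + 27 (mod 53) for (x, y) = (5, 25).
LHS: y^2 = 25^2 mod 53 = 42
RHS: x^3 + 45 x + 27 = 5^3 + 45*5 + 27 mod 53 = 6
LHS != RHS

No, not on the curve


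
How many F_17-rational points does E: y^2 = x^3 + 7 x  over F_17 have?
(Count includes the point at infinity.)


For each x in F_17, count y with y^2 = x^3 + 7 x + 0 mod 17:
  x = 0: RHS = 0, y in [0]  -> 1 point(s)
  x = 1: RHS = 8, y in [5, 12]  -> 2 point(s)
  x = 7: RHS = 1, y in [1, 16]  -> 2 point(s)
  x = 10: RHS = 16, y in [4, 13]  -> 2 point(s)
  x = 16: RHS = 9, y in [3, 14]  -> 2 point(s)
Affine points: 9. Add the point at infinity: total = 10.

#E(F_17) = 10
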